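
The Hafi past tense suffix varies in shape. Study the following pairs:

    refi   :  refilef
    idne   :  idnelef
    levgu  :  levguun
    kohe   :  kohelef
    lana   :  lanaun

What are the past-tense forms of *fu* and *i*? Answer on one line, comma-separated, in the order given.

The alternation tracks the last vowel of the stem — -lef when the last vowel of the stem is a front vowel (*refi*, *idne*, *kohe*); -un when the last vowel of the stem is a back vowel (*levgu*, *lana*).
*fu*: last vowel = /u/, a back vowel → -un → *fuun*.
*i* — last vowel /i/ (a front vowel) → -lef → *ilef*.

fuun, ilef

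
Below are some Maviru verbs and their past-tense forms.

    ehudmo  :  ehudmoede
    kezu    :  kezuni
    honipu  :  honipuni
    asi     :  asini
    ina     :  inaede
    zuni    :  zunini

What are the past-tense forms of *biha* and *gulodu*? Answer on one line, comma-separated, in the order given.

bihaede, guloduni

The alternation tracks the last vowel of the stem — -ni when the last vowel of the stem is a high vowel (*kezu*, *honipu*, *asi*, *zuni*); -ede when the last vowel of the stem is a non-high vowel (*ehudmo*, *ina*).
The last vowel of *biha* is /a/, which is a non-high vowel, so the suffix is -ede, giving *bihaede*.
*gulodu*: last vowel = /u/, a high vowel → -ni → *guloduni*.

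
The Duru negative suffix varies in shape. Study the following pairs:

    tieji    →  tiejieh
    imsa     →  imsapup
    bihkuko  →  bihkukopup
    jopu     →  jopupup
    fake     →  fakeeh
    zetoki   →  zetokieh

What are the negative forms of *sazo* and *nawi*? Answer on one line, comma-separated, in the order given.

The suffix is conditioned by the last vowel: -eh when the last vowel of the stem is a front vowel (*tieji*, *fake*, *zetoki*); -pup when the last vowel of the stem is a back vowel (*imsa*, *bihkuko*, *jopu*).
The last vowel of *sazo* is /o/, which is a back vowel, so the suffix is -pup, giving *sazopup*.
Since the last vowel of *nawi* is /i/ (a front vowel), it takes -eh, giving *nawieh*.

sazopup, nawieh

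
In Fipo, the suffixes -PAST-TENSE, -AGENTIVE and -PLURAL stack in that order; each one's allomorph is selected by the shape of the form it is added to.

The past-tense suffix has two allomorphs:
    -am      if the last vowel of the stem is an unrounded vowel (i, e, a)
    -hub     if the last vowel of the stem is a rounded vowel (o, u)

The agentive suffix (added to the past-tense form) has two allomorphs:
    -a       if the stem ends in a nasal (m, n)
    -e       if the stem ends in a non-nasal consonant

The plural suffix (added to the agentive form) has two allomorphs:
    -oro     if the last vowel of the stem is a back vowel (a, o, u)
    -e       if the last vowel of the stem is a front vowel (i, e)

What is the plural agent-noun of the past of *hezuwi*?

hezuwiamaoro

*hezuwi* — last vowel /i/ (an unrounded vowel) → -am → *hezuwiam*.
Since the final consonant of the past-tense form *hezuwiam* is /m/ (a nasal), it takes -a, giving *hezuwiama*.
The agentive form *hezuwiama*: last vowel = /a/, a back vowel → -oro → *hezuwiamaoro*.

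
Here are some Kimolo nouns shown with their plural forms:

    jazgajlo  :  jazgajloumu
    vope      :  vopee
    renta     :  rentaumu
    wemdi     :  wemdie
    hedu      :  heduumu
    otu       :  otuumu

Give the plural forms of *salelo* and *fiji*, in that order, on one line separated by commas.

The suffix is conditioned by the last vowel: -e when the last vowel of the stem is a front vowel (*vope*, *wemdi*); -umu when the last vowel of the stem is a back vowel (*jazgajlo*, *renta*, *hedu*, *otu*).
Since the last vowel of *salelo* is /o/ (a back vowel), it takes -umu, giving *saleloumu*.
*fiji* — last vowel /i/ (a front vowel) → -e → *fijie*.

saleloumu, fijie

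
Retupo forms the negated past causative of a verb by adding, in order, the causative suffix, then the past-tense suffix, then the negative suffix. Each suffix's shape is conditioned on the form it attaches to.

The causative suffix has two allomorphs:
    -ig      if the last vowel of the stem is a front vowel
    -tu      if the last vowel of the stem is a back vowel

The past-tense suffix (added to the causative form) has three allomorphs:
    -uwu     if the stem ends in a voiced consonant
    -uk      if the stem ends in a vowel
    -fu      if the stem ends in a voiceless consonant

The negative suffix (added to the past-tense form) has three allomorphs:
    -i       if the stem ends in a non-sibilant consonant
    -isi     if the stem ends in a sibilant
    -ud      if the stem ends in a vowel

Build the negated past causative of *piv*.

piviguwuud

Since the last vowel of *piv* is /i/ (a front vowel), it takes -ig, giving *pivig*.
The causative form *pivig*: final sound = /g/, a voiced consonant → -uwu → *piviguwu*.
The past-tense form *piviguwu* — final sound /u/ (a vowel) → -ud → *piviguwuud*.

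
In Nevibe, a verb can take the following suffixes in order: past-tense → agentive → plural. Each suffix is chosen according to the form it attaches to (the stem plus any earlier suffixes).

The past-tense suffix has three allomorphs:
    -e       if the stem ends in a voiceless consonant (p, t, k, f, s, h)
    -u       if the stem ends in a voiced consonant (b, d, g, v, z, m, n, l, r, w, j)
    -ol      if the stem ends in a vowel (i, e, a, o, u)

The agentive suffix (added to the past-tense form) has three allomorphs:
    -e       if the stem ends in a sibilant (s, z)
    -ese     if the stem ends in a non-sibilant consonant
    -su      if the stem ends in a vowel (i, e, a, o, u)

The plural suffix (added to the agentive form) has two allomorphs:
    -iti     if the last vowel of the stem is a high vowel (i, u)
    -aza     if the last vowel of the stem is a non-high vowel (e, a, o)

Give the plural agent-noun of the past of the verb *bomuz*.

*bomuz* — final sound /z/ (a voiced consonant) → -u → *bomuzu*.
The past-tense form *bomuzu*: final sound = /u/, a vowel → -su → *bomuzusu*.
The last vowel of the agentive form *bomuzusu* is /u/, which is a high vowel, so the plural suffix is -iti, giving *bomuzusuiti*.

bomuzusuiti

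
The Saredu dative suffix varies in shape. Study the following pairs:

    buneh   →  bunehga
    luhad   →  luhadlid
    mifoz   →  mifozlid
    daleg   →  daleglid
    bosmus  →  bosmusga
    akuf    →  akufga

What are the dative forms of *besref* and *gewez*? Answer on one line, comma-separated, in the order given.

besrefga, gewezlid

Looking at the final consonant of each stem: -ga when the stem ends in a voiceless consonant (*buneh*, *bosmus*, *akuf*); -lid when the stem ends in a voiced consonant (*luhad*, *mifoz*, *daleg*).
The final consonant of *besref* is /f/, which is voiceless, so the suffix is -ga, giving *besrefga*.
*gewez* — final consonant /z/ (voiced) → -lid → *gewezlid*.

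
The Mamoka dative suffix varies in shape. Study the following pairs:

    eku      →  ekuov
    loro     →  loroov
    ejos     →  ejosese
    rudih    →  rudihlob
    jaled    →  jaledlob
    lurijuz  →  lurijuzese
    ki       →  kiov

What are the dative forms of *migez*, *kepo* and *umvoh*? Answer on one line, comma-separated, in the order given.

The alternation tracks the final sound of the stem — -ese when the stem ends in a sibilant (*ejos*, *lurijuz*); -lob when the stem ends in a non-sibilant consonant (*rudih*, *jaled*); -ov when the stem ends in a vowel (*eku*, *loro*, *ki*).
The final sound of *migez* is /z/, which is a sibilant, so the suffix is -ese, giving *migezese*.
Since the final sound of *kepo* is /o/ (a vowel), it takes -ov, giving *kepoov*.
*umvoh*: final sound = /h/, a non-sibilant consonant → -lob → *umvohlob*.

migezese, kepoov, umvohlob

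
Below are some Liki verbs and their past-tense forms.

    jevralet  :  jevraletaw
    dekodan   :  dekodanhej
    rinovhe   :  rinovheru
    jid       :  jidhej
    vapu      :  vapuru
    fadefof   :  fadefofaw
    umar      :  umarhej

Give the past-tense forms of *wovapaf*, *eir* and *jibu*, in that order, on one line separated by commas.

The alternation tracks the final sound of the stem — -aw when the stem ends in a voiceless consonant (*jevralet*, *fadefof*); -hej when the stem ends in a voiced consonant (*dekodan*, *jid*, *umar*); -ru when the stem ends in a vowel (*rinovhe*, *vapu*).
*wovapaf* — final sound /f/ (a voiceless consonant) → -aw → *wovapafaw*.
The final sound of *eir* is /r/, which is a voiced consonant, so the suffix is -hej, giving *eirhej*.
Since the final sound of *jibu* is /u/ (a vowel), it takes -ru, giving *jiburu*.

wovapafaw, eirhej, jiburu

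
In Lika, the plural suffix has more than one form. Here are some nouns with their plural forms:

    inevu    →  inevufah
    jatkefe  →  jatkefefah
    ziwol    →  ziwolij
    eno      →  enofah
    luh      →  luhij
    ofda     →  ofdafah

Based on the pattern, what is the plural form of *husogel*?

The pattern is consonant vs. vowel: -ij when the stem ends in a consonant (*ziwol*, *luh*); -fah when the stem ends in a vowel (*inevu*, *jatkefe*, *eno*, *ofda*).
Since the final sound of *husogel* is /l/ (a consonant), it takes -ij, giving *husogelij*.

husogelij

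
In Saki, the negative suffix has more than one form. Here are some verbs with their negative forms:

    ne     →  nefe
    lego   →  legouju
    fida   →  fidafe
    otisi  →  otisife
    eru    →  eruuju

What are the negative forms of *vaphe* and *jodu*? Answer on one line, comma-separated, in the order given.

The suffix is conditioned by the last vowel: -uju when the last vowel of the stem is a rounded vowel (*lego*, *eru*); -fe when the last vowel of the stem is an unrounded vowel (*ne*, *fida*, *otisi*).
*vaphe* — last vowel /e/ (an unrounded vowel) → -fe → *vaphefe*.
The last vowel of *jodu* is /u/, which is a rounded vowel, so the suffix is -uju, giving *joduuju*.

vaphefe, joduuju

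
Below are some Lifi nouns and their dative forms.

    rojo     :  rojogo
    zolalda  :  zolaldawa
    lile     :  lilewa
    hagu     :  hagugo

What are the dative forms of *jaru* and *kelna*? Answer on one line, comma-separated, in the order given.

The suffix is conditioned by the last vowel: -go when the last vowel of the stem is a rounded vowel (*rojo*, *hagu*); -wa when the last vowel of the stem is an unrounded vowel (*zolalda*, *lile*).
The last vowel of *jaru* is /u/, which is a rounded vowel, so the suffix is -go, giving *jarugo*.
*kelna* — last vowel /a/ (an unrounded vowel) → -wa → *kelnawa*.

jarugo, kelnawa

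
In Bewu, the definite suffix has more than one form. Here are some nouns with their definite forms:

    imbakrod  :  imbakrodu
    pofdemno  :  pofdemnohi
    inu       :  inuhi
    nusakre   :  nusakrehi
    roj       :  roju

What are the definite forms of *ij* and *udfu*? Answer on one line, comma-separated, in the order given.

iju, udfuhi

The suffix is conditioned by the final sound: -u when the stem ends in a consonant (*imbakrod*, *roj*); -hi when the stem ends in a vowel (*pofdemno*, *inu*, *nusakre*).
*ij* — final sound /j/ (a consonant) → -u → *iju*.
Since the final sound of *udfu* is /u/ (a vowel), it takes -hi, giving *udfuhi*.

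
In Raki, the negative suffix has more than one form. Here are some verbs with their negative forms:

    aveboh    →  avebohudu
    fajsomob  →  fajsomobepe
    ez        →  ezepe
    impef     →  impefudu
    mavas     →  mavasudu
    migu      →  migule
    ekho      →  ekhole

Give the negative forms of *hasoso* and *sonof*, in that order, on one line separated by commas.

Looking at the final sound of each stem: -udu when the stem ends in a voiceless consonant (*aveboh*, *impef*, *mavas*); -epe when the stem ends in a voiced consonant (*fajsomob*, *ez*); -le when the stem ends in a vowel (*migu*, *ekho*).
Since the final sound of *hasoso* is /o/ (a vowel), it takes -le, giving *hasosole*.
The final sound of *sonof* is /f/, which is a voiceless consonant, so the suffix is -udu, giving *sonofudu*.

hasosole, sonofudu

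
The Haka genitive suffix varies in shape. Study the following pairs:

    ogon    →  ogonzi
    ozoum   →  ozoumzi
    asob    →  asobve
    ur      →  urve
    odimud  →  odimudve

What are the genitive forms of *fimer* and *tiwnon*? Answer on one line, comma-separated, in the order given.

The suffix is conditioned by the final consonant: -zi when the stem ends in a nasal (*ogon*, *ozoum*); -ve when the stem ends in a non-nasal consonant (*asob*, *ur*, *odimud*).
*fimer* — final consonant /r/ (non-nasal) → -ve → *fimerve*.
Since the final consonant of *tiwnon* is /n/ (a nasal), it takes -zi, giving *tiwnonzi*.

fimerve, tiwnonzi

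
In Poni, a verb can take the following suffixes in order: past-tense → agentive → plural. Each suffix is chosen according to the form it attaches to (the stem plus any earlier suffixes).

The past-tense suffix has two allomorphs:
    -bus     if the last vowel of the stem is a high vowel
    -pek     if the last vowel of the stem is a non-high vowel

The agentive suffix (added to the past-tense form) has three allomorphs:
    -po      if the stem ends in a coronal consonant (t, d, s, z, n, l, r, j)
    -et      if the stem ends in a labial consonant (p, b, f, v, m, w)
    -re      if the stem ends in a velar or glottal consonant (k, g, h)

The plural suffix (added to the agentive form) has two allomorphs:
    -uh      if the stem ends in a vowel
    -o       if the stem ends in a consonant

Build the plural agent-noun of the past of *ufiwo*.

ufiwopekreuh

Since the last vowel of *ufiwo* is /o/ (a non-high vowel), it takes -pek, giving *ufiwopek*.
The final consonant of the past-tense form *ufiwopek* is /k/, which is velar/glottal, so the agentive suffix is -re, giving *ufiwopekre*.
Since the final sound of the agentive form *ufiwopekre* is /e/ (a vowel), it takes -uh, giving *ufiwopekreuh*.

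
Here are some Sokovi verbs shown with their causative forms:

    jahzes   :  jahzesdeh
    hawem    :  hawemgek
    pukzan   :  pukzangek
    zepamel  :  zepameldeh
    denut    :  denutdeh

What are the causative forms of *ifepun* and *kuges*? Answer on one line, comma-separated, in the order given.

ifepungek, kugesdeh

The suffix is conditioned by the final consonant: -gek when the stem ends in a nasal (*hawem*, *pukzan*); -deh when the stem ends in a non-nasal consonant (*jahzes*, *zepamel*, *denut*).
*ifepun* — final consonant /n/ (a nasal) → -gek → *ifepungek*.
Since the final consonant of *kuges* is /s/ (non-nasal), it takes -deh, giving *kugesdeh*.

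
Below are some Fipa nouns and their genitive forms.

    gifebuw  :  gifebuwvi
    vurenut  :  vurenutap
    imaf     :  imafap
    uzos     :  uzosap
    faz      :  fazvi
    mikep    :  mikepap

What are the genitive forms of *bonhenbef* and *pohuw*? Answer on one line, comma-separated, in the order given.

The suffix is conditioned by the final consonant: -ap when the stem ends in a voiceless consonant (*vurenut*, *imaf*, *uzos*, *mikep*); -vi when the stem ends in a voiced consonant (*gifebuw*, *faz*).
Since the final consonant of *bonhenbef* is /f/ (voiceless), it takes -ap, giving *bonhenbefap*.
The final consonant of *pohuw* is /w/, which is voiced, so the suffix is -vi, giving *pohuwvi*.

bonhenbefap, pohuwvi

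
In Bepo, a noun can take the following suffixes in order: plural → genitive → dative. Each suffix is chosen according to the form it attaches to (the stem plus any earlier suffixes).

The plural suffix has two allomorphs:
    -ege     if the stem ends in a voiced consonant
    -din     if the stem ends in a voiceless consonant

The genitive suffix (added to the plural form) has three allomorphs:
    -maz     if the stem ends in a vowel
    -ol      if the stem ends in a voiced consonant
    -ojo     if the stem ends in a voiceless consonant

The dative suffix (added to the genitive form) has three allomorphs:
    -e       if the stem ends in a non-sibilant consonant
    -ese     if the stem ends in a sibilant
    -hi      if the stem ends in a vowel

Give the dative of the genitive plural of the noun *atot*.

atotdinole

*atot*: final consonant = /t/, voiceless → -din → *atotdin*.
The plural form *atotdin* — final sound /n/ (a voiced consonant) → -ol → *atotdinol*.
Since the final sound of the genitive form *atotdinol* is /l/ (a non-sibilant consonant), it takes -e, giving *atotdinole*.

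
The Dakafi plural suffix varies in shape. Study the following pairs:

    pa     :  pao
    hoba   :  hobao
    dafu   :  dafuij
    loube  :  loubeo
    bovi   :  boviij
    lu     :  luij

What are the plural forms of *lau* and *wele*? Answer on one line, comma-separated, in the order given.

lauij, weleo

The pattern is height harmony: -ij when the last vowel of the stem is a high vowel (*dafu*, *bovi*, *lu*); -o when the last vowel of the stem is a non-high vowel (*pa*, *hoba*, *loube*).
*lau*: last vowel = /u/, a high vowel → -ij → *lauij*.
Since the last vowel of *wele* is /e/ (a non-high vowel), it takes -o, giving *weleo*.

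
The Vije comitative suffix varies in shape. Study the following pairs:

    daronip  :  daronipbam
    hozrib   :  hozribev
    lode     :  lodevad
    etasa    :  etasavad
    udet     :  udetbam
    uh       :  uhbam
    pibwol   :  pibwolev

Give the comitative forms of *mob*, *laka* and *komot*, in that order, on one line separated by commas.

mobev, lakavad, komotbam

The alternation tracks the final sound of the stem — -bam when the stem ends in a voiceless consonant (*daronip*, *udet*, *uh*); -ev when the stem ends in a voiced consonant (*hozrib*, *pibwol*); -vad when the stem ends in a vowel (*lode*, *etasa*).
*mob* — final sound /b/ (a voiced consonant) → -ev → *mobev*.
The final sound of *laka* is /a/, which is a vowel, so the suffix is -vad, giving *lakavad*.
*komot* — final sound /t/ (a voiceless consonant) → -bam → *komotbam*.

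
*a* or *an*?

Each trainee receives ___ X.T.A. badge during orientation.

The indefinite article is chosen by the initial *sound* of the following word, not its spelling.
The initialism *X.T.A.* is read letter by letter; the first letter, X, is pronounced /ɛks/, which begins with a vowel sound.
So the article is *an*: Each trainee receives an X.T.A. badge during orientation.

an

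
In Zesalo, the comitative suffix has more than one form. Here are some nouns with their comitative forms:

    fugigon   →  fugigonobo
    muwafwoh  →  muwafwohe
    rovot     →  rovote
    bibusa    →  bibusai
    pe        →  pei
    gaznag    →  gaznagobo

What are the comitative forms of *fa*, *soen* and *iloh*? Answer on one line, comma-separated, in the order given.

Looking at the final sound of each stem: -e when the stem ends in a voiceless consonant (*muwafwoh*, *rovot*); -obo when the stem ends in a voiced consonant (*fugigon*, *gaznag*); -i when the stem ends in a vowel (*bibusa*, *pe*).
Since the final sound of *fa* is /a/ (a vowel), it takes -i, giving *fai*.
*soen*: final sound = /n/, a voiced consonant → -obo → *soenobo*.
Since the final sound of *iloh* is /h/ (a voiceless consonant), it takes -e, giving *ilohe*.

fai, soenobo, ilohe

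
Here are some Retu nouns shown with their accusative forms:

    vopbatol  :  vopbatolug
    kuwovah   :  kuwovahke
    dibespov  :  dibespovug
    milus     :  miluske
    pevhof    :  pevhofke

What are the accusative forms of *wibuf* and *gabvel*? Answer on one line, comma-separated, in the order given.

wibufke, gabvelug

Looking at the final consonant of each stem: -ke when the stem ends in a voiceless consonant (*kuwovah*, *milus*, *pevhof*); -ug when the stem ends in a voiced consonant (*vopbatol*, *dibespov*).
*wibuf* — final consonant /f/ (voiceless) → -ke → *wibufke*.
*gabvel*: final consonant = /l/, voiced → -ug → *gabvelug*.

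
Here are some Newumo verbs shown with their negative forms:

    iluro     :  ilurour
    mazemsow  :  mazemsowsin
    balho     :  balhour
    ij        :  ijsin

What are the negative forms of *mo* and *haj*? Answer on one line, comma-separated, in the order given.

The alternation tracks the final sound of the stem — -sin when the stem ends in a consonant (*mazemsow*, *ij*); -ur when the stem ends in a vowel (*iluro*, *balho*).
*mo* — final sound /o/ (a vowel) → -ur → *mour*.
The final sound of *haj* is /j/, which is a consonant, so the suffix is -sin, giving *hajsin*.

mour, hajsin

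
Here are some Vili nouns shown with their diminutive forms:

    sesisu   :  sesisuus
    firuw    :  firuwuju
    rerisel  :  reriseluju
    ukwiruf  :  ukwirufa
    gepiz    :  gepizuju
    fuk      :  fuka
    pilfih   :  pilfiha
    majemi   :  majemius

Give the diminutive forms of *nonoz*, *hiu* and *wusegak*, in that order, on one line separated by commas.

The alternation tracks the final sound of the stem — -a when the stem ends in a voiceless consonant (*ukwiruf*, *fuk*, *pilfih*); -uju when the stem ends in a voiced consonant (*firuw*, *rerisel*, *gepiz*); -us when the stem ends in a vowel (*sesisu*, *majemi*).
*nonoz*: final sound = /z/, a voiced consonant → -uju → *nonozuju*.
Since the final sound of *hiu* is /u/ (a vowel), it takes -us, giving *hiuus*.
Since the final sound of *wusegak* is /k/ (a voiceless consonant), it takes -a, giving *wusegaka*.

nonozuju, hiuus, wusegaka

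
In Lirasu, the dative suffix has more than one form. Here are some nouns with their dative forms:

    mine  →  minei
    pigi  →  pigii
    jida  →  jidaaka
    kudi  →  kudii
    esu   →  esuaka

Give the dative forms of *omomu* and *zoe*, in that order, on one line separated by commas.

Looking at the last vowel of each stem: -i when the last vowel of the stem is a front vowel (*mine*, *pigi*, *kudi*); -aka when the last vowel of the stem is a back vowel (*jida*, *esu*).
The last vowel of *omomu* is /u/, which is a back vowel, so the suffix is -aka, giving *omomuaka*.
Since the last vowel of *zoe* is /e/ (a front vowel), it takes -i, giving *zoei*.

omomuaka, zoei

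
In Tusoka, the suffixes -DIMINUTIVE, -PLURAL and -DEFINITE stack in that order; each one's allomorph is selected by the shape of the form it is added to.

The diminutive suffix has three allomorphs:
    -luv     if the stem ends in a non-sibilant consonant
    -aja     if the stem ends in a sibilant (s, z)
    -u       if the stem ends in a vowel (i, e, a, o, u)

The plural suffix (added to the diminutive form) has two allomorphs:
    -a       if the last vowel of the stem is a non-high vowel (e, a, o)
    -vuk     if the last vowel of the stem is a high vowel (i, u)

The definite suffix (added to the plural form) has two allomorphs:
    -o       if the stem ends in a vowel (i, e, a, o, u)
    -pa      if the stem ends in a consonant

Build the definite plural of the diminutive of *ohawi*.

*ohawi*: final sound = /i/, a vowel → -u → *ohawiu*.
Since the last vowel of the diminutive form *ohawiu* is /u/ (a high vowel), it takes -vuk, giving *ohawiuvuk*.
The plural form *ohawiuvuk* — final sound /k/ (a consonant) → -pa → *ohawiuvukpa*.

ohawiuvukpa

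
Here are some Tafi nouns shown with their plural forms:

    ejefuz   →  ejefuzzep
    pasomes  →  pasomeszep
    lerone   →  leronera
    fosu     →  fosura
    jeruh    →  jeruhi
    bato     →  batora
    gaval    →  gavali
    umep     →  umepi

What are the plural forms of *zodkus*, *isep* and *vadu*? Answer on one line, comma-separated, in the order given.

The alternation tracks the final sound of the stem — -zep when the stem ends in a sibilant (*ejefuz*, *pasomes*); -i when the stem ends in a non-sibilant consonant (*jeruh*, *gaval*, *umep*); -ra when the stem ends in a vowel (*lerone*, *fosu*, *bato*).
*zodkus* — final sound /s/ (a sibilant) → -zep → *zodkuszep*.
*isep*: final sound = /p/, a non-sibilant consonant → -i → *isepi*.
*vadu* — final sound /u/ (a vowel) → -ra → *vadura*.

zodkuszep, isepi, vadura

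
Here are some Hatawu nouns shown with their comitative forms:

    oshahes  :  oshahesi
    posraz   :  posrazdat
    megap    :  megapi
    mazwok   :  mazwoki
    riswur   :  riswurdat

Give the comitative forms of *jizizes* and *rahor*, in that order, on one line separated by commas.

jizizesi, rahordat

The suffix is conditioned by the final consonant: -i when the stem ends in a voiceless consonant (*oshahes*, *megap*, *mazwok*); -dat when the stem ends in a voiced consonant (*posraz*, *riswur*).
*jizizes*: final consonant = /s/, voiceless → -i → *jizizesi*.
*rahor*: final consonant = /r/, voiced → -dat → *rahordat*.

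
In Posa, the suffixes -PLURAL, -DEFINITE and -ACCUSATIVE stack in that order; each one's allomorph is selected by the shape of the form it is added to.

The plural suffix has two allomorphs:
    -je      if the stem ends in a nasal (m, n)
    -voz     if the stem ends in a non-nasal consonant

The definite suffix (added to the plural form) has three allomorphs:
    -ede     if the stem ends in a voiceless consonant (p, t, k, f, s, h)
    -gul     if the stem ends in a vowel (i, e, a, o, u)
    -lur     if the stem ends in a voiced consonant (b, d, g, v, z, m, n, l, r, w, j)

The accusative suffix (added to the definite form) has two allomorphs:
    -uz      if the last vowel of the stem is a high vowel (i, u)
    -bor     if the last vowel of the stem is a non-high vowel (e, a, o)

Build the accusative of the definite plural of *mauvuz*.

*mauvuz* — final consonant /z/ (non-nasal) → -voz → *mauvuzvoz*.
The plural form *mauvuzvoz*: final sound = /z/, a voiced consonant → -lur → *mauvuzvozlur*.
The definite form *mauvuzvozlur*: last vowel = /u/, a high vowel → -uz → *mauvuzvozluruz*.

mauvuzvozluruz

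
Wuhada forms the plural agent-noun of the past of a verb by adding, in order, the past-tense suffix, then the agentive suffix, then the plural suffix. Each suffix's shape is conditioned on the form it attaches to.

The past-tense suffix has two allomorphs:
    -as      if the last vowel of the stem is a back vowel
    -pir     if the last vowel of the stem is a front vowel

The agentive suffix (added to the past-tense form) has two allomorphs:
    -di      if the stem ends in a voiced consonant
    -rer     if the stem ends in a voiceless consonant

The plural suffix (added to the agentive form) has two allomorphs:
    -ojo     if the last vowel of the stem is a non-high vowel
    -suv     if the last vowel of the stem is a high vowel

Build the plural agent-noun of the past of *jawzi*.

jawzipirdisuv

Since the last vowel of *jawzi* is /i/ (a front vowel), it takes -pir, giving *jawzipir*.
The final consonant of the past-tense form *jawzipir* is /r/, which is voiced, so the agentive suffix is -di, giving *jawzipirdi*.
The agentive form *jawzipirdi*: last vowel = /i/, a high vowel → -suv → *jawzipirdisuv*.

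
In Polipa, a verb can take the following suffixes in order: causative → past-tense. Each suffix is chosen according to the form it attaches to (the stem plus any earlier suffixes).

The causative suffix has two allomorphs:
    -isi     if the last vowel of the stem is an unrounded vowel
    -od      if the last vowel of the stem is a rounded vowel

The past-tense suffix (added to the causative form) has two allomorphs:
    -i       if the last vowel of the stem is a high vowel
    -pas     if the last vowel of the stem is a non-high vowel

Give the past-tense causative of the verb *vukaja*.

vukajaisii

The last vowel of *vukaja* is /a/, which is an unrounded vowel, so the causative suffix is -isi, giving *vukajaisi*.
The causative form *vukajaisi*: last vowel = /i/, a high vowel → -i → *vukajaisii*.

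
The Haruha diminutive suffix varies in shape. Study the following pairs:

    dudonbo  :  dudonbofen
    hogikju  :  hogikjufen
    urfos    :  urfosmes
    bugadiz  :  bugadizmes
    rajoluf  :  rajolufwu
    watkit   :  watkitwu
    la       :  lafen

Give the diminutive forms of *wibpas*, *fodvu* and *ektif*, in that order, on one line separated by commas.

The alternation tracks the final sound of the stem — -mes when the stem ends in a sibilant (*urfos*, *bugadiz*); -wu when the stem ends in a non-sibilant consonant (*rajoluf*, *watkit*); -fen when the stem ends in a vowel (*dudonbo*, *hogikju*, *la*).
The final sound of *wibpas* is /s/, which is a sibilant, so the suffix is -mes, giving *wibpasmes*.
Since the final sound of *fodvu* is /u/ (a vowel), it takes -fen, giving *fodvufen*.
*ektif*: final sound = /f/, a non-sibilant consonant → -wu → *ektifwu*.

wibpasmes, fodvufen, ektifwu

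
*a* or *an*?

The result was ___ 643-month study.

a

The indefinite article is chosen by the initial *sound* of the following word, not its spelling.
The number *643* is spoken "six hundred …", beginning with /sɪks/ — a consonant sound.
So the article is *a*: The result was a 643-month study.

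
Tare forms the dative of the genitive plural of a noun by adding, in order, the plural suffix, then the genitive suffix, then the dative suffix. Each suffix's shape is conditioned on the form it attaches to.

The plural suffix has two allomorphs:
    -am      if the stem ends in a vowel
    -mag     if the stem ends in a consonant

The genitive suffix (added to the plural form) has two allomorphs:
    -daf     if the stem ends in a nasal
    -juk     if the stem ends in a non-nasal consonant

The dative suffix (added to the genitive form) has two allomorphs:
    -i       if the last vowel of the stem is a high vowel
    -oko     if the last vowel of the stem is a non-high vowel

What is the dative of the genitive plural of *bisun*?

*bisun* — final sound /n/ (a consonant) → -mag → *bisunmag*.
Since the final consonant of the plural form *bisunmag* is /g/ (non-nasal), it takes -juk, giving *bisunmagjuk*.
The genitive form *bisunmagjuk* — last vowel /u/ (a high vowel) → -i → *bisunmagjuki*.

bisunmagjuki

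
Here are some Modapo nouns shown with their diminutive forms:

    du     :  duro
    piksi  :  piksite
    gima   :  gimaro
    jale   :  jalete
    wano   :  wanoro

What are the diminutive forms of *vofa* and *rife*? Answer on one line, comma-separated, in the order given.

vofaro, rifete

The pattern is front/back vowel harmony: -te when the last vowel of the stem is a front vowel (*piksi*, *jale*); -ro when the last vowel of the stem is a back vowel (*du*, *gima*, *wano*).
*vofa*: last vowel = /a/, a back vowel → -ro → *vofaro*.
Since the last vowel of *rife* is /e/ (a front vowel), it takes -te, giving *rifete*.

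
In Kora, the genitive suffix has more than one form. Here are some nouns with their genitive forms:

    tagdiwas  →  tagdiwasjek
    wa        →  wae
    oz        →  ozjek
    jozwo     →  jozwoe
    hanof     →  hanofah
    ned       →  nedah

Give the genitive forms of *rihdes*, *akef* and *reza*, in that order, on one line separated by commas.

rihdesjek, akefah, rezae

The alternation tracks the final sound of the stem — -jek when the stem ends in a sibilant (*tagdiwas*, *oz*); -ah when the stem ends in a non-sibilant consonant (*hanof*, *ned*); -e when the stem ends in a vowel (*wa*, *jozwo*).
*rihdes* — final sound /s/ (a sibilant) → -jek → *rihdesjek*.
*akef*: final sound = /f/, a non-sibilant consonant → -ah → *akefah*.
*reza* — final sound /a/ (a vowel) → -e → *rezae*.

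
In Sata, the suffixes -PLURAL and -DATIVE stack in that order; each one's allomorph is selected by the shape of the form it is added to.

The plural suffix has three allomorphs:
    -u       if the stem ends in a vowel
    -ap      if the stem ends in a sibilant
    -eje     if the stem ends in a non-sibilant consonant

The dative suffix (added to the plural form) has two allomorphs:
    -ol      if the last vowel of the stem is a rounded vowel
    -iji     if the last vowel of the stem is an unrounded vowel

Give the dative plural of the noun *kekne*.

kekneuol

The final sound of *kekne* is /e/, which is a vowel, so the plural suffix is -u, giving *kekneu*.
The plural form *kekneu*: last vowel = /u/, a rounded vowel → -ol → *kekneuol*.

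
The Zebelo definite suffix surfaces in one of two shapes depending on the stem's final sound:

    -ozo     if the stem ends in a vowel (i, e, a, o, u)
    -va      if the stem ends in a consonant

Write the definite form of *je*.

Since the final sound of *je* is /e/ (a vowel), it takes -ozo, giving *jeozo*.

jeozo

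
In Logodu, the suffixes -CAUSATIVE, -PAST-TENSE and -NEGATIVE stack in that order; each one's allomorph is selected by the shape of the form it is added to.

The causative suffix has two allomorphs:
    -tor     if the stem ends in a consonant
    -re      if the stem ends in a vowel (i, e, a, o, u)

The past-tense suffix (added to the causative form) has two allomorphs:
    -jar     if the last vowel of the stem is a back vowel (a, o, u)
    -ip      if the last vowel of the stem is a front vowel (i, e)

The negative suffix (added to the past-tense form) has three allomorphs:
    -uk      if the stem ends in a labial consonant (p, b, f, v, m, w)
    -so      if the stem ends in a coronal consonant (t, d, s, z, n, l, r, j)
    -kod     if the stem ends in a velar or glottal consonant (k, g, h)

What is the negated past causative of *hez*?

*hez*: final sound = /z/, a consonant → -tor → *heztor*.
The last vowel of the causative form *heztor* is /o/, which is a back vowel, so the past-tense suffix is -jar, giving *heztorjar*.
The past-tense form *heztorjar* — final consonant /r/ (coronal) → -so → *heztorjarso*.

heztorjarso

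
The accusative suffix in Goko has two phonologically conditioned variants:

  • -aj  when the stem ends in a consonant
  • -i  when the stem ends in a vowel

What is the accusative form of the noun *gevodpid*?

*gevodpid*: final sound = /d/, a consonant → -aj → *gevodpidaj*.

gevodpidaj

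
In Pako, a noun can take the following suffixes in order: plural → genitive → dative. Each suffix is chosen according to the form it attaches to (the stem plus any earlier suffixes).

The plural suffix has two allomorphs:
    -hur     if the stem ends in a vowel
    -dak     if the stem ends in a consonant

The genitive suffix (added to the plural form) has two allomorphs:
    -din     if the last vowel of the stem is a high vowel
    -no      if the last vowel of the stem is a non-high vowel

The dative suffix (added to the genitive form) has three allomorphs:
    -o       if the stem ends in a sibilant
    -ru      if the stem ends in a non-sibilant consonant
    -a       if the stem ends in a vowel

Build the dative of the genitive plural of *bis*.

bisdaknoa

The final sound of *bis* is /s/, which is a consonant, so the plural suffix is -dak, giving *bisdak*.
The last vowel of the plural form *bisdak* is /a/, which is a non-high vowel, so the genitive suffix is -no, giving *bisdakno*.
The genitive form *bisdakno*: final sound = /o/, a vowel → -a → *bisdaknoa*.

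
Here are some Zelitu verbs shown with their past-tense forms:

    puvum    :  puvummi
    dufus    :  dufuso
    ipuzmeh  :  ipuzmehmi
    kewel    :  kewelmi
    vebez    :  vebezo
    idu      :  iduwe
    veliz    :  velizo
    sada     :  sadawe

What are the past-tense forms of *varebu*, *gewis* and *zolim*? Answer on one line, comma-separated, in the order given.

The alternation tracks the final sound of the stem — -o when the stem ends in a sibilant (*dufus*, *vebez*, *veliz*); -mi when the stem ends in a non-sibilant consonant (*puvum*, *ipuzmeh*, *kewel*); -we when the stem ends in a vowel (*idu*, *sada*).
*varebu*: final sound = /u/, a vowel → -we → *varebuwe*.
The final sound of *gewis* is /s/, which is a sibilant, so the suffix is -o, giving *gewiso*.
The final sound of *zolim* is /m/, which is a non-sibilant consonant, so the suffix is -mi, giving *zolimmi*.

varebuwe, gewiso, zolimmi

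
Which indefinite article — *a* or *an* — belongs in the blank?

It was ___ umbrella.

The indefinite article is chosen by the initial *sound* of the following word, not its spelling.
*umbrella* begins with the sound /ʌ/ (u pronounced /ʌ/) — a vowel sound.
So the article is *an*: It was an umbrella.

an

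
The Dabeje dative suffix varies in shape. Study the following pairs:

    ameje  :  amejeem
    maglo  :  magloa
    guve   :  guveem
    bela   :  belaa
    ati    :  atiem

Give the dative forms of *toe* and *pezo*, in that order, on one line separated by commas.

toeem, pezoa

Looking at the last vowel of each stem: -em when the last vowel of the stem is a front vowel (*ameje*, *guve*, *ati*); -a when the last vowel of the stem is a back vowel (*maglo*, *bela*).
Since the last vowel of *toe* is /e/ (a front vowel), it takes -em, giving *toeem*.
*pezo*: last vowel = /o/, a back vowel → -a → *pezoa*.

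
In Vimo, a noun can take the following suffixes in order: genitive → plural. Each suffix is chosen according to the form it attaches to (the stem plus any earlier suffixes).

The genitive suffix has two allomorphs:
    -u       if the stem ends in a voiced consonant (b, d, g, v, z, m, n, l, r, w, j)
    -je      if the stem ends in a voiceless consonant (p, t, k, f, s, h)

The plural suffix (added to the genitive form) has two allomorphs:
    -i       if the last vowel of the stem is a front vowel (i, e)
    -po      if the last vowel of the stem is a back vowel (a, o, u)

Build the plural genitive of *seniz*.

senizupo

*seniz* — final consonant /z/ (voiced) → -u → *senizu*.
Since the last vowel of the genitive form *senizu* is /u/ (a back vowel), it takes -po, giving *senizupo*.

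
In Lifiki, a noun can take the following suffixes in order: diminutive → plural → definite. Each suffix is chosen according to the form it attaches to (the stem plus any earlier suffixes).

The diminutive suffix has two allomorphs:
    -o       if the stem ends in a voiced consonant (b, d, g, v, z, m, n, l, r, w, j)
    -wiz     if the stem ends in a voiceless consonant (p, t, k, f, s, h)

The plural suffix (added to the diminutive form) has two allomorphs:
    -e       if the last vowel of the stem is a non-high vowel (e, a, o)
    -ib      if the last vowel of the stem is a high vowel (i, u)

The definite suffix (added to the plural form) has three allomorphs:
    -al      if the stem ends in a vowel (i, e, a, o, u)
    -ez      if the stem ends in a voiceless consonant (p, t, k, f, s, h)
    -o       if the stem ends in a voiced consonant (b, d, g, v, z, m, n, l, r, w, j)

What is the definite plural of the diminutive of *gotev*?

gotevoeal

Since the final consonant of *gotev* is /v/ (voiced), it takes -o, giving *gotevo*.
The last vowel of the diminutive form *gotevo* is /o/, which is a non-high vowel, so the plural suffix is -e, giving *gotevoe*.
The plural form *gotevoe* — final sound /e/ (a vowel) → -al → *gotevoeal*.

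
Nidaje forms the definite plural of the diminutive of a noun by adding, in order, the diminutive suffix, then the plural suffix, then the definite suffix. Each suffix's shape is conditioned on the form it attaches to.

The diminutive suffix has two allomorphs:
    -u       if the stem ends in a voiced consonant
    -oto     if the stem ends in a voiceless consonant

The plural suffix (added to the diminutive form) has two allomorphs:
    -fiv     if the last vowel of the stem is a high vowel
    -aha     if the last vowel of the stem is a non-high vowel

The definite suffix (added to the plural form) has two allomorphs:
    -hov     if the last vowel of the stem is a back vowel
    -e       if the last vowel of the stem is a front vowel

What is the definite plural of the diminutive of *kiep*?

kiepotoahahov

*kiep* — final consonant /p/ (voiceless) → -oto → *kiepoto*.
The diminutive form *kiepoto* — last vowel /o/ (a non-high vowel) → -aha → *kiepotoaha*.
The plural form *kiepotoaha*: last vowel = /a/, a back vowel → -hov → *kiepotoahahov*.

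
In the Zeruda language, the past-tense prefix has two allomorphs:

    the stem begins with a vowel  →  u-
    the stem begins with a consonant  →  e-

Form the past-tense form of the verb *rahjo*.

erahjo

The first sound of *rahjo* is /r/, which is a consonant, so the prefix is e-, giving *erahjo*.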